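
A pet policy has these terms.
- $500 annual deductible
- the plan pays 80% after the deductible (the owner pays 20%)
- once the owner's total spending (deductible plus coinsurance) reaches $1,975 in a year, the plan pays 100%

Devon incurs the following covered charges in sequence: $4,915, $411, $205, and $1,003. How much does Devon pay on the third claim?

$41

Claim 1 — $4,915: $500 to deductible, leaving $4,415; owner's 20% is $883. Owner pays $1,383; OOP now $1,383.
Claim 2 — $411: 20% coinsurance on $411 = $82.20. Owner pays $82.20; OOP now $1,465.20.
Claim 3 — $205: 20% coinsurance on $205 = $41. Owner owes $41 (running OOP $1,506.20).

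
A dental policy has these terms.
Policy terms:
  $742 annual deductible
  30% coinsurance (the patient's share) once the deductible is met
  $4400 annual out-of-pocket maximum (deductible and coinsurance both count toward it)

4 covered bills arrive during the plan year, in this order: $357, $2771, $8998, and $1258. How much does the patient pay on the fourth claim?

#1 ($357): all of it applies to the deductible. Patient pays $357; OOP now $357.
#2 ($2771): deductible takes $385, $2386 remains; patient's 30% is $715.80. Patient owes $1100.80 (running OOP $1457.80).
#3 ($8998): deductible met; 30% of $8998 = $2699.40. Patient owes $2699.40 (running OOP $4157.20).
#4 ($1258): 30% coinsurance on $1258 = $377.40. OOP would hit $4534.60 > $4400, so the cap limits the patient to $4400 − $4157.20 = $242.80.

$242.80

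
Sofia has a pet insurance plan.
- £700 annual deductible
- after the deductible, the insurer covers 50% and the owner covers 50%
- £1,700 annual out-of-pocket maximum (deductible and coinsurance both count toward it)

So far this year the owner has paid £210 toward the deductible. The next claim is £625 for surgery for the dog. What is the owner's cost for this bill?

£210 of the £700 deductible is already met, leaving £490.
After the £490 deductible portion, £625 − £490 = £135 is subject to coinsurance.
Coinsurance: £135 × 50% = £67.50.
Owner responsibility before any cap: £490 + £67.50 = £557.50.
Cumulative spending £210 + £557.50 = £767.50 stays under the £1,700 maximum.

£557.50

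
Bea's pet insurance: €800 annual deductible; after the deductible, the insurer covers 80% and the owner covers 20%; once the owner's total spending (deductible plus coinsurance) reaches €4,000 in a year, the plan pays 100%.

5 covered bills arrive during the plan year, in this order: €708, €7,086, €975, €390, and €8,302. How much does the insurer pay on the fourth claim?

Bill 1, €708: all of it applies to the deductible. Owner pays €708; OOP now €708. Insurer: €708 − €708 = €0.
Bill 2, €7,086: deductible takes €92, €6,994 remains; coinsurance €6,994 × 20% = €1,398.80. Owner pays €1,490.80; OOP now €2,198.80. Insurer: €7,086 − €1,490.80 = €5,595.20.
Bill 3, €975: 20% coinsurance on €975 = €195. Owner owes €195 (running OOP €2,393.80). Plan pays €975 − €195 = €780.
Bill 4, €390: deductible met; 20% of €390 = €78. Owner pays €78; OOP now €2,471.80. Plan pays €390 − €78 = €312.

€312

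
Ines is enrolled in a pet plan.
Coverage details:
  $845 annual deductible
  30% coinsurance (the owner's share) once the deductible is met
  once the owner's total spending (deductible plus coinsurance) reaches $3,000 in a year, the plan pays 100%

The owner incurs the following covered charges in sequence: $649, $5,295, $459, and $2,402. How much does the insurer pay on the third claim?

$321.30

Bill 1, $649: entire amount goes to the deductible. Owner owes $649 (running OOP $649). Plan pays $649 − $649 = $0.
Bill 2, $5,295: deductible takes $196, $5,099 remains; owner's 30% is $1,529.70. Owner owes $1,725.70 (running OOP $2,374.70). Plan pays $5,295 − $1,725.70 = $3,569.30.
Bill 3, $459: deductible met; 30% of $459 = $137.70. Owner owes $137.70 (running OOP $2,512.40). Insurer: $459 − $137.70 = $321.30.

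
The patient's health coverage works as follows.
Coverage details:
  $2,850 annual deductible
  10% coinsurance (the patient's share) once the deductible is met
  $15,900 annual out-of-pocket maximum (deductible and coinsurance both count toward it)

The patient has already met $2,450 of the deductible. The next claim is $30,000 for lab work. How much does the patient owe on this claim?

$3,360

Deductible still to meet: $2,850 − $2,450 = $400.
After the $400 deductible portion, $30,000 − $400 = $29,600 is subject to coinsurance.
Patient's 10% share of $29,600 is $2,960.
Patient responsibility before any cap: $400 + $2,960 = $3,360.
Year-to-date out-of-pocket becomes $2,450 + $3,360 = $5,810, still under the $15,900 maximum, so no cap applies.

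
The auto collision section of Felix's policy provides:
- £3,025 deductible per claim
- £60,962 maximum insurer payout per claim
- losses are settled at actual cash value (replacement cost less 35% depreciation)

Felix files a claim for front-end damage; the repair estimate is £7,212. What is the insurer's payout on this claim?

At 35% depreciation, ACV = £7,212 − £2,524.20 = £4,687.80.
Subtract the deductible: £4,687.80 − £3,025 = £1,662.80.
£1,662.80 ≤ £60,962, so the limit doesn't bind; insurer pays £1,662.80.

£1,662.80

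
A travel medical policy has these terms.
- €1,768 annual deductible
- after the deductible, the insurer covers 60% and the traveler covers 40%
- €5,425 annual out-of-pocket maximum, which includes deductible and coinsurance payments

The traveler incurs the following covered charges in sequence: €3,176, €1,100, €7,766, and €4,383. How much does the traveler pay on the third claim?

Bill 1, €3,176: €1,768 to deductible, leaving €1,408; 40% of €1,408 = €563.20. Traveler owes €2,331.20 (running OOP €2,331.20).
Bill 2, €1,100: 40% coinsurance on €1,100 = €440. Traveler pays €440; OOP now €2,771.20.
Bill 3, €7,766: 40% coinsurance on €7,766 = €3,106.40. Adding that to €2,771.20 gives €5,877.60, past the €5,425 cap; traveler pays only €5,425 − €2,771.20 = €2,653.80.

€2,653.80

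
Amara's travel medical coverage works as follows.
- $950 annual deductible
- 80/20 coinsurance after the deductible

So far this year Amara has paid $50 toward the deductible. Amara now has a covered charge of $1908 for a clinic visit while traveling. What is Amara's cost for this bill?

$1101.60

Remaining deductible: $950 − $50 = $900.
After the $900 deductible portion, $1908 − $900 = $1008 is subject to coinsurance.
20% of $1008 = $201.60 falls to the traveler.
Traveler responsibility: $900 + $201.60 = $1101.60.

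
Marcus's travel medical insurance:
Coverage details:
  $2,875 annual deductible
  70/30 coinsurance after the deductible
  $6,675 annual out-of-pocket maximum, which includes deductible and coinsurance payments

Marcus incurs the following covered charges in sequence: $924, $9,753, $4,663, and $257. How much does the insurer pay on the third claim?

Bill 1, $924: fully absorbed by the deductible. Traveler owes $924 (running OOP $924). Insurer: $924 − $924 = $0.
Bill 2, $9,753: deductible takes $1,951, $7,802 remains; 30% of $7,802 = $2,340.60. Cost to traveler: $4,291.60. OOP to date $5,215.60. Plan pays $9,753 − $4,291.60 = $5,461.40.
Bill 3, $4,663: 30% coinsurance on $4,663 = $1,398.90. Cost to traveler: $1,398.90. OOP to date $6,614.50. Plan pays $4,663 − $1,398.90 = $3,264.10.

$3,264.10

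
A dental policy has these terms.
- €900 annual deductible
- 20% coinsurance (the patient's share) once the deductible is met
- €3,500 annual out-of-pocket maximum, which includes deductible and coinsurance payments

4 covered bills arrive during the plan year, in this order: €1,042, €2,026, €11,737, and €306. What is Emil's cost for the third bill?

Claim 1 (€1,042): €900 to deductible, leaving €142; patient's 20% is €28.40. Patient owes €928.40 (running OOP €928.40).
Claim 2 (€2,026): deductible met; 20% of €2,026 = €405.20. Cost to patient: €405.20. OOP to date €1,333.60.
Claim 3 (€11,737): deductible already satisfied, so patient's share is 20% × €11,737 = €2,347.40. OOP would hit €3,681 > €3,500, so the cap limits the patient to €3,500 − €1,333.60 = €2,166.40.

€2,166.40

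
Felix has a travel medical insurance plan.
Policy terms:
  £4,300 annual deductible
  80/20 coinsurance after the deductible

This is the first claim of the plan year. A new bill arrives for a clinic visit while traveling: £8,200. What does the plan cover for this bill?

The full £4,300 deductible is still open; £4,300 of this bill applies to it.
After the £4,300 deductible portion, £8,200 − £4,300 = £3,900 is subject to coinsurance.
Coinsurance: £3,900 × 20% = £780.
Traveler responsibility: £4,300 + £780 = £5,080.
Insurer pays the balance: £8,200 − £5,080 = £3,120.

£3,120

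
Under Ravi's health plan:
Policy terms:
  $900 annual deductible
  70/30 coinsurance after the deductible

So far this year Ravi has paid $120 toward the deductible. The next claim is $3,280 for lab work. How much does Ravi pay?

Remaining deductible: $900 − $120 = $780.
The remaining $2,500 (= $3,280 − $780) moves to coinsurance.
30% of $2,500 = $750 falls to the patient.
That puts the patient's cost at $780 + $750 = $1,530.

$1,530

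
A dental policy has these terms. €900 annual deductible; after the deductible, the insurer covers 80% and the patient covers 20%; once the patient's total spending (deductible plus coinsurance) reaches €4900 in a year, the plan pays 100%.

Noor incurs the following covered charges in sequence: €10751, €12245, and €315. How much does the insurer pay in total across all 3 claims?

€18411

#1 (€10751): €900 finishes the deductible; €9851 goes to coinsurance; 20% of €9851 = €1970.20. Patient pays €2870.20; OOP now €2870.20. Insurer: €10751 − €2870.20 = €7880.80.
#2 (€12245): deductible met; 20% of €12245 = €2449. OOP would hit €5319.20 > €4900, so the cap limits the patient to €4900 − €2870.20 = €2029.80. Plan pays €12245 − €2029.80 = €10215.20.
#3 (€315): 20% coinsurance on €315 = €63. That would push OOP to €4963, over the €4900 cap, so patient pays €4900 − €4900 = €0. Insurer: €315 − €0 = €315.
Insurer total = bills − patient's total = €23311 − €4900 = €18411.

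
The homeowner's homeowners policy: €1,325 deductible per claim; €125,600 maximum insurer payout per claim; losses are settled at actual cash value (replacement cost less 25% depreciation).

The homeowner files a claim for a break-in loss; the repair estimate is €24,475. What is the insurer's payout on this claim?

At 25% depreciation, ACV = €24,475 − €6,118.75 = €18,356.25.
Less the €1,325 deductible: €18,356.25 − €1,325 = €17,031.25.
€17,031.25 ≤ €125,600, so the limit doesn't bind; insurer pays €17,031.25.

€17,031.25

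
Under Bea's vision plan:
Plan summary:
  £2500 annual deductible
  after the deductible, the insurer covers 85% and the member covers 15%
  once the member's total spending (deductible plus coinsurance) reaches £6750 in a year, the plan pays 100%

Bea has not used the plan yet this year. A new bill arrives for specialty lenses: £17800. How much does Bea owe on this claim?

Nothing has been paid toward the £2500 deductible, so the first £2500 of this charge is applied there.
The remaining £15300 (= £17800 − £2500) moves to coinsurance.
15% of £15300 = £2295 falls to the member.
That puts the member's cost at £2500 + £2295 = £4795 before any cap.
Year-to-date out-of-pocket becomes £0 + £4795 = £4795, still under the £6750 maximum, so no cap applies.

£4795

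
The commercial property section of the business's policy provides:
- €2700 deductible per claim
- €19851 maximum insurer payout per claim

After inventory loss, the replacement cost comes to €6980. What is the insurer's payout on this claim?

€4280

After the deductible, €6980 − €2700 = €4280 remains.
€4280 is within the €19851 limit, so the insurer pays €4280.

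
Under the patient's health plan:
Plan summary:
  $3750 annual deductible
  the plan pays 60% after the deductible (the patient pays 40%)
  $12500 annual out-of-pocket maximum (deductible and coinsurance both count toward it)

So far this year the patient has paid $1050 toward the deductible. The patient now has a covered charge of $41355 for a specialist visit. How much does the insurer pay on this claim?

$1050 of the $3750 deductible is already met, leaving $2700.
The remaining $38655 (= $41355 − $2700) moves to coinsurance.
Patient's 40% share of $38655 is $15462.
Patient responsibility before any cap: $2700 + $15462 = $18162.
Year-to-date out-of-pocket would reach $1050 + $18162 = $19212, above the $12500 maximum, so the patient pays only $12500 − $1050 = $11450.
Insurer pays the balance: $41355 − $11450 = $29905.

$29905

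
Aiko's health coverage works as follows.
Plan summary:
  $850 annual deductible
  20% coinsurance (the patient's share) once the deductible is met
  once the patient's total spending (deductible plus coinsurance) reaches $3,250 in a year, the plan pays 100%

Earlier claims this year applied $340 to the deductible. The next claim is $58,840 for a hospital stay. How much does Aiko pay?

Remaining deductible: $850 − $340 = $510.
After the $510 deductible portion, $58,840 − $510 = $58,330 is subject to coinsurance.
Patient's 20% share of $58,330 is $11,666.
That puts the patient's cost at $510 + $11,666 = $12,176 before any cap.
Adding $12,176 to the $340 already spent would give $12,516, which exceeds the $3,250 cap; the patient pays just $3,250 − $340 = $2,910.

$2,910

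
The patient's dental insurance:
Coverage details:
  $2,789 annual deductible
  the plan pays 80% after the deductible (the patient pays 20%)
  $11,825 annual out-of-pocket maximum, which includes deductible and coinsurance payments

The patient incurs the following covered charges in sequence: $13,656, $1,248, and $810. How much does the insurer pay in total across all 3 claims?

Claim 1 ($13,656): deductible takes $2,789, $10,867 remains; 20% of $10,867 = $2,173.40. Patient pays $4,962.40; OOP now $4,962.40. Plan pays $13,656 − $4,962.40 = $8,693.60.
Claim 2 ($1,248): 20% coinsurance on $1,248 = $249.60. Patient pays $249.60; OOP now $5,212. Plan pays $1,248 − $249.60 = $998.40.
Claim 3 ($810): deductible already satisfied, so patient's share is 20% × $810 = $162. Cost to patient: $162. OOP to date $5,374. Plan pays $810 − $162 = $648.
Insurer total: $8,693.60 + $998.40 + $648 = $10,340.

$10,340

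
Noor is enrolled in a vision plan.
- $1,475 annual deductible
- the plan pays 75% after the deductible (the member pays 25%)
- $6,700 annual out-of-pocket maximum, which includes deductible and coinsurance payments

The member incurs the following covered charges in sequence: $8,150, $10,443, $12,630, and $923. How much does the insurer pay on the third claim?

Bill 1, $8,150: $1,475 finishes the deductible; $6,675 goes to coinsurance; coinsurance $6,675 × 25% = $1,668.75. Member owes $3,143.75 (running OOP $3,143.75). Insurer: $8,150 − $3,143.75 = $5,006.25.
Bill 2, $10,443: deductible met; 25% of $10,443 = $2,610.75. Member pays $2,610.75; OOP now $5,754.50. Insurer: $10,443 − $2,610.75 = $7,832.25.
Bill 3, $12,630: 25% coinsurance on $12,630 = $3,157.50. Adding that to $5,754.50 gives $8,912, past the $6,700 cap; member pays only $6,700 − $5,754.50 = $945.50. Plan pays $12,630 − $945.50 = $11,684.50.

$11,684.50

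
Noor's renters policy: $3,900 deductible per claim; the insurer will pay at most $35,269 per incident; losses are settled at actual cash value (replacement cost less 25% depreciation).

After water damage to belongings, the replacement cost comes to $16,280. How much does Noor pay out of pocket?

Actual cash value after 25% depreciation: $16,280 × 75% = $12,210.
Less the $3,900 deductible: $12,210 − $3,900 = $8,310.
$8,310 ≤ $35,269, so the limit doesn't bind; insurer pays $8,310.
Tenant's share is the uncovered remainder: $16,280 − $8,310 = $7,970.

$7,970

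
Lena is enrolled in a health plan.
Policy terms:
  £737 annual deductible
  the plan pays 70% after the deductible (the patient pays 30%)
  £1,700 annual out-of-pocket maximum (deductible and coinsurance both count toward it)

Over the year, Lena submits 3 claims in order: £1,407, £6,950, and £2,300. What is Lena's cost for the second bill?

£762

#1 (£1,407): deductible takes £737, £670 remains; coinsurance £670 × 30% = £201. Cost to patient: £938. OOP to date £938.
#2 (£6,950): deductible met; 30% of £6,950 = £2,085. Adding that to £938 gives £3,023, past the £1,700 cap; patient pays only £1,700 − £938 = £762.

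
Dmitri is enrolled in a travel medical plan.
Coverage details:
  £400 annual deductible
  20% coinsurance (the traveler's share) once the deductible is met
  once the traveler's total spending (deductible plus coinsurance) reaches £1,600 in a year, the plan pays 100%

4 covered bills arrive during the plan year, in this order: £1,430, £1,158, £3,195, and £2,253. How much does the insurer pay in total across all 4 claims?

£6,436

Claim 1 — £1,430: deductible takes £400, £1,030 remains; coinsurance £1,030 × 20% = £206. Traveler owes £606 (running OOP £606). Insurer: £1,430 − £606 = £824.
Claim 2 — £1,158: deductible already satisfied, so traveler's share is 20% × £1,158 = £231.60. Traveler owes £231.60 (running OOP £837.60). Plan pays £1,158 − £231.60 = £926.40.
Claim 3 — £3,195: 20% coinsurance on £3,195 = £639. Cost to traveler: £639. OOP to date £1,476.60. Insurer: £3,195 − £639 = £2,556.
Claim 4 — £2,253: deductible met; 20% of £2,253 = £450.60. That would push OOP to £1,927.20, over the £1,600 cap, so traveler pays £1,600 − £1,476.60 = £123.40. Plan pays £2,253 − £123.40 = £2,129.60.
Insurer total = bills − traveler's total = £8,036 − £1,600 = £6,436.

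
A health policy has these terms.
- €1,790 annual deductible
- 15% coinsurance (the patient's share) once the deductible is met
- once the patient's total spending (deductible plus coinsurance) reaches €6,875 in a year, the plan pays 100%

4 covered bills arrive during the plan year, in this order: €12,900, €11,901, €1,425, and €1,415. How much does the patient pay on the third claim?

#1 (€12,900): deductible takes €1,790, €11,110 remains; patient's 15% is €1,666.50. Patient owes €3,456.50 (running OOP €3,456.50).
#2 (€11,901): deductible already satisfied, so patient's share is 15% × €11,901 = €1,785.15. Patient owes €1,785.15 (running OOP €5,241.65).
#3 (€1,425): deductible already satisfied, so patient's share is 15% × €1,425 = €213.75. Patient pays €213.75; OOP now €5,455.40.

€213.75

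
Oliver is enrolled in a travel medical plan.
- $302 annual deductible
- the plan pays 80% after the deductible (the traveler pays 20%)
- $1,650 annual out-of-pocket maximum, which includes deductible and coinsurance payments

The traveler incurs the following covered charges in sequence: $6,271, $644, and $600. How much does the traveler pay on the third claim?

$25.40

Claim 1 ($6,271): $302 to deductible, leaving $5,969; traveler's 20% is $1,193.80. Cost to traveler: $1,495.80. OOP to date $1,495.80.
Claim 2 ($644): deductible already satisfied, so traveler's share is 20% × $644 = $128.80. Traveler owes $128.80 (running OOP $1,624.60).
Claim 3 ($600): 20% coinsurance on $600 = $120. Adding that to $1,624.60 gives $1,744.60, past the $1,650 cap; traveler pays only $1,650 − $1,624.60 = $25.40.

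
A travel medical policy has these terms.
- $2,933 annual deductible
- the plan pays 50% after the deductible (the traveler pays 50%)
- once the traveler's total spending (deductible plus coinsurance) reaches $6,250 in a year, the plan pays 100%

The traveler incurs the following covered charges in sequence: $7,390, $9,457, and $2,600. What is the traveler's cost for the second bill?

#1 ($7,390): $2,933 to deductible, leaving $4,457; coinsurance $4,457 × 50% = $2,228.50. Cost to traveler: $5,161.50. OOP to date $5,161.50.
#2 ($9,457): deductible already satisfied, so traveler's share is 50% × $9,457 = $4,728.50. That would push OOP to $9,890, over the $6,250 cap, so traveler pays $6,250 − $5,161.50 = $1,088.50.

$1,088.50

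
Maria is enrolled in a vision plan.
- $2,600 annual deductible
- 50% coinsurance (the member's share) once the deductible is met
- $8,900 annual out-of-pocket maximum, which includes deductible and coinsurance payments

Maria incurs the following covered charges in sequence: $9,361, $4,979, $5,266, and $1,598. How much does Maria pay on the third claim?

Bill 1, $9,361: deductible takes $2,600, $6,761 remains; member's 50% is $3,380.50. Cost to member: $5,980.50. OOP to date $5,980.50.
Bill 2, $4,979: deductible met; 50% of $4,979 = $2,489.50. Member owes $2,489.50 (running OOP $8,470).
Bill 3, $5,266: deductible already satisfied, so member's share is 50% × $5,266 = $2,633. Adding that to $8,470 gives $11,103, past the $8,900 cap; member pays only $8,900 − $8,470 = $430.

$430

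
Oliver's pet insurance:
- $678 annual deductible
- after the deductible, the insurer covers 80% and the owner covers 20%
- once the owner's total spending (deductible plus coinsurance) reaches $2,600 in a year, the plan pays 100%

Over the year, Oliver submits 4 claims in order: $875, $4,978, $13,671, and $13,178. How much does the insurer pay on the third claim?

Claim 1 — $875: $678 to deductible, leaving $197; 20% of $197 = $39.40. Owner pays $717.40; OOP now $717.40. Insurer: $875 − $717.40 = $157.60.
Claim 2 — $4,978: 20% coinsurance on $4,978 = $995.60. Owner owes $995.60 (running OOP $1,713). Insurer: $4,978 − $995.60 = $3,982.40.
Claim 3 — $13,671: deductible already satisfied, so owner's share is 20% × $13,671 = $2,734.20. OOP would hit $4,447.20 > $2,600, so the cap limits the owner to $2,600 − $1,713 = $887. Plan pays $13,671 − $887 = $12,784.

$12,784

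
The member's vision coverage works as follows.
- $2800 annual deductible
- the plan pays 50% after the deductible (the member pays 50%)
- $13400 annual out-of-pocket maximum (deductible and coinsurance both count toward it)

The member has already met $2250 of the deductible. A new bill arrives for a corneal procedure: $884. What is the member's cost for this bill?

$717

Deductible still to meet: $2800 − $2250 = $550.
That leaves $884 − $550 = $334 for coinsurance.
Member's 50% share of $334 is $167.
That puts the member's cost at $550 + $167 = $717 before any cap.
Total out-of-pocket so far would be $2250 + $717 = $2967, below the $13400 cap — no reduction.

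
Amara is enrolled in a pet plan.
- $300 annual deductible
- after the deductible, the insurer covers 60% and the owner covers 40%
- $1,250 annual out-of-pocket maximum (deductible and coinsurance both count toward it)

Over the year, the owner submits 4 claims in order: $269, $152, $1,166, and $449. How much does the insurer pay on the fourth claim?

$269.40

Bill 1, $269: all of it applies to the deductible. Owner pays $269; OOP now $269. Plan pays $269 − $269 = $0.
Bill 2, $152: $31 to deductible, leaving $121; 40% of $121 = $48.40. Owner pays $79.40; OOP now $348.40. Plan pays $152 − $79.40 = $72.60.
Bill 3, $1,166: deductible already satisfied, so owner's share is 40% × $1,166 = $466.40. Owner owes $466.40 (running OOP $814.80). Insurer: $1,166 − $466.40 = $699.60.
Bill 4, $449: 40% coinsurance on $449 = $179.60. Owner owes $179.60 (running OOP $994.40). Plan pays $449 − $179.60 = $269.40.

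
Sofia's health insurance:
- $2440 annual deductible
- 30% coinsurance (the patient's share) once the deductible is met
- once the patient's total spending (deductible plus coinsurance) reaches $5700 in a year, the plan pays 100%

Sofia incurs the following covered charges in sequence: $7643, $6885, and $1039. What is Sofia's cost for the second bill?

$1699.10

Claim 1 ($7643): deductible takes $2440, $5203 remains; coinsurance $5203 × 30% = $1560.90. Patient pays $4000.90; OOP now $4000.90.
Claim 2 ($6885): deductible already satisfied, so patient's share is 30% × $6885 = $2065.50. Adding that to $4000.90 gives $6066.40, past the $5700 cap; patient pays only $5700 − $4000.90 = $1699.10.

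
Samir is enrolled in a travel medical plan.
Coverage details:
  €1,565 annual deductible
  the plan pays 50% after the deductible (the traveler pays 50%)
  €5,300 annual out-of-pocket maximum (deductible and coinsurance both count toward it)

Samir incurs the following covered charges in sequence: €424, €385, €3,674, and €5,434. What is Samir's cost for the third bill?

Bill 1, €424: all of it applies to the deductible. Traveler owes €424 (running OOP €424).
Bill 2, €385: entire amount goes to the deductible. Traveler pays €385; OOP now €809.
Bill 3, €3,674: €756 finishes the deductible; €2,918 goes to coinsurance; traveler's 50% is €1,459. Cost to traveler: €2,215. OOP to date €3,024.

€2,215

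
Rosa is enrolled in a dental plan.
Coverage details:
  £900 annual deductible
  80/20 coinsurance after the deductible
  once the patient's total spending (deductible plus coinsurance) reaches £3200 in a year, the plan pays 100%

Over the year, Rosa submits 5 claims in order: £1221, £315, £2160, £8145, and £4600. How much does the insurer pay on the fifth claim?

£4488.20

#1 (£1221): £900 to deductible, leaving £321; 20% of £321 = £64.20. Patient pays £964.20; OOP now £964.20. Insurer: £1221 − £964.20 = £256.80.
#2 (£315): deductible met; 20% of £315 = £63. Patient pays £63; OOP now £1027.20. Insurer: £315 − £63 = £252.
#3 (£2160): deductible met; 20% of £2160 = £432. Patient pays £432; OOP now £1459.20. Plan pays £2160 − £432 = £1728.
#4 (£8145): 20% coinsurance on £8145 = £1629. Patient pays £1629; OOP now £3088.20. Insurer: £8145 − £1629 = £6516.
#5 (£4600): deductible met; 20% of £4600 = £920. That would push OOP to £4008.20, over the £3200 cap, so patient pays £3200 − £3088.20 = £111.80. Insurer: £4600 − £111.80 = £4488.20.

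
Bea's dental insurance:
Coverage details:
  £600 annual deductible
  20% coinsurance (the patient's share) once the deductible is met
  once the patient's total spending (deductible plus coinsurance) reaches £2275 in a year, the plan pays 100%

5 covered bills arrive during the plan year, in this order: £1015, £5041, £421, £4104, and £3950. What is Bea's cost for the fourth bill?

£499.60

#1 (£1015): £600 finishes the deductible; £415 goes to coinsurance; patient's 20% is £83. Patient owes £683 (running OOP £683).
#2 (£5041): deductible met; 20% of £5041 = £1008.20. Cost to patient: £1008.20. OOP to date £1691.20.
#3 (£421): 20% coinsurance on £421 = £84.20. Patient owes £84.20 (running OOP £1775.40).
#4 (£4104): deductible met; 20% of £4104 = £820.80. Adding that to £1775.40 gives £2596.20, past the £2275 cap; patient pays only £2275 − £1775.40 = £499.60.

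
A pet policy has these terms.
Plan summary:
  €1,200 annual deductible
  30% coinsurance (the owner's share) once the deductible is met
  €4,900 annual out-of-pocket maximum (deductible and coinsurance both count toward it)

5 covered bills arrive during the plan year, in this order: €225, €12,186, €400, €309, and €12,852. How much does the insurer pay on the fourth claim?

€216.30

Bill 1, €225: all of it applies to the deductible. Cost to owner: €225. OOP to date €225. Insurer: €225 − €225 = €0.
Bill 2, €12,186: €975 finishes the deductible; €11,211 goes to coinsurance; coinsurance €11,211 × 30% = €3,363.30. Owner owes €4,338.30 (running OOP €4,563.30). Plan pays €12,186 − €4,338.30 = €7,847.70.
Bill 3, €400: deductible met; 30% of €400 = €120. Cost to owner: €120. OOP to date €4,683.30. Plan pays €400 − €120 = €280.
Bill 4, €309: deductible met; 30% of €309 = €92.70. Owner owes €92.70 (running OOP €4,776). Plan pays €309 − €92.70 = €216.30.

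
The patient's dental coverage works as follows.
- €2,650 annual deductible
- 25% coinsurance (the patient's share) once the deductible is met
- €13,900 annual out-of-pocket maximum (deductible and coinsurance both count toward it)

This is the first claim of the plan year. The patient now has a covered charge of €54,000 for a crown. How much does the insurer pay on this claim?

€40,100

The full €2,650 deductible is still open; €2,650 of this bill applies to it.
That leaves €54,000 − €2,650 = €51,350 for coinsurance.
25% of €51,350 = €12,837.50 falls to the patient.
Patient responsibility before any cap: €2,650 + €12,837.50 = €15,487.50.
Year-to-date out-of-pocket would reach €0 + €15,487.50 = €15,487.50, above the €13,900 maximum, so the patient pays only €13,900 − €0 = €13,900.
The insurer covers the remainder: €54,000 − €13,900 = €40,100.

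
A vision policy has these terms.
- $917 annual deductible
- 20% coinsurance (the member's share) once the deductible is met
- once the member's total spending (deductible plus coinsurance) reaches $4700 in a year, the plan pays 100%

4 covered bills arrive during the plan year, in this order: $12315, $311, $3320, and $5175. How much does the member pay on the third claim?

$664

Claim 1 — $12315: $917 finishes the deductible; $11398 goes to coinsurance; 20% of $11398 = $2279.60. Member pays $3196.60; OOP now $3196.60.
Claim 2 — $311: deductible met; 20% of $311 = $62.20. Cost to member: $62.20. OOP to date $3258.80.
Claim 3 — $3320: 20% coinsurance on $3320 = $664. Member pays $664; OOP now $3922.80.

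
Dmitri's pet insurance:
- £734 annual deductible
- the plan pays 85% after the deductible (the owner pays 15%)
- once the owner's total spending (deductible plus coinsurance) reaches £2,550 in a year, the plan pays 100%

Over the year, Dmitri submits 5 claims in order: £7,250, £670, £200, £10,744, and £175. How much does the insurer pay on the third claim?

£170

#1 (£7,250): £734 finishes the deductible; £6,516 goes to coinsurance; owner's 15% is £977.40. Cost to owner: £1,711.40. OOP to date £1,711.40. Insurer: £7,250 − £1,711.40 = £5,538.60.
#2 (£670): deductible met; 15% of £670 = £100.50. Owner owes £100.50 (running OOP £1,811.90). Plan pays £670 − £100.50 = £569.50.
#3 (£200): deductible already satisfied, so owner's share is 15% × £200 = £30. Owner owes £30 (running OOP £1,841.90). Insurer: £200 − £30 = £170.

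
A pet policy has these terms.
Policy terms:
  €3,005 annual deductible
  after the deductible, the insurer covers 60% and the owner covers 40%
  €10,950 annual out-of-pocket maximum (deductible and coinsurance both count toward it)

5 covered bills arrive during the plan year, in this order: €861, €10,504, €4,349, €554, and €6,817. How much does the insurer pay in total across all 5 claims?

€12,135

Claim 1 (€861): entire amount goes to the deductible. Owner owes €861 (running OOP €861). Plan pays €861 − €861 = €0.
Claim 2 (€10,504): €2,144 to deductible, leaving €8,360; 40% of €8,360 = €3,344. Owner owes €5,488 (running OOP €6,349). Insurer: €10,504 − €5,488 = €5,016.
Claim 3 (€4,349): deductible already satisfied, so owner's share is 40% × €4,349 = €1,739.60. Cost to owner: €1,739.60. OOP to date €8,088.60. Insurer: €4,349 − €1,739.60 = €2,609.40.
Claim 4 (€554): deductible met; 40% of €554 = €221.60. Owner pays €221.60; OOP now €8,310.20. Plan pays €554 − €221.60 = €332.40.
Claim 5 (€6,817): deductible met; 40% of €6,817 = €2,726.80. Adding that to €8,310.20 gives €11,037, past the €10,950 cap; owner pays only €10,950 − €8,310.20 = €2,639.80. Insurer: €6,817 − €2,639.80 = €4,177.20.
Insurer total = bills − owner's total = €23,085 − €10,950 = €12,135.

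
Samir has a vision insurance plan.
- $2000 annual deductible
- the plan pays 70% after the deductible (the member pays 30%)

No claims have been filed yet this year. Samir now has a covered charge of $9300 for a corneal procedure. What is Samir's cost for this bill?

Nothing has been paid toward the $2000 deductible, so the first $2000 of this charge is applied there.
That leaves $9300 − $2000 = $7300 for coinsurance.
Coinsurance: $7300 × 30% = $2190.
So the member owes $2000 + $2190 = $4190.

$4190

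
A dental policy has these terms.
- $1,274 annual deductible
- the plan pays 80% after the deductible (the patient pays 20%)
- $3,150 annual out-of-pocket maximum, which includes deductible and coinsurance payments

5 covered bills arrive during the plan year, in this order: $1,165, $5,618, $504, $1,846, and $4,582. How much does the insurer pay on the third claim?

$403.20

Claim 1 ($1,165): fully absorbed by the deductible. Cost to patient: $1,165. OOP to date $1,165. Insurer: $1,165 − $1,165 = $0.
Claim 2 ($5,618): $109 to deductible, leaving $5,509; 20% of $5,509 = $1,101.80. Cost to patient: $1,210.80. OOP to date $2,375.80. Plan pays $5,618 − $1,210.80 = $4,407.20.
Claim 3 ($504): deductible already satisfied, so patient's share is 20% × $504 = $100.80. Cost to patient: $100.80. OOP to date $2,476.60. Insurer: $504 − $100.80 = $403.20.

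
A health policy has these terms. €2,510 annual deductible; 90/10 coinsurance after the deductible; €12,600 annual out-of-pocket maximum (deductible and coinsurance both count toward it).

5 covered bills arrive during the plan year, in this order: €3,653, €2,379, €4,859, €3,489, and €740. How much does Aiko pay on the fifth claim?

#1 (€3,653): deductible takes €2,510, €1,143 remains; coinsurance €1,143 × 10% = €114.30. Cost to patient: €2,624.30. OOP to date €2,624.30.
#2 (€2,379): 10% coinsurance on €2,379 = €237.90. Patient pays €237.90; OOP now €2,862.20.
#3 (€4,859): deductible met; 10% of €4,859 = €485.90. Patient owes €485.90 (running OOP €3,348.10).
#4 (€3,489): 10% coinsurance on €3,489 = €348.90. Patient pays €348.90; OOP now €3,697.
#5 (€740): deductible met; 10% of €740 = €74. Patient pays €74; OOP now €3,771.

€74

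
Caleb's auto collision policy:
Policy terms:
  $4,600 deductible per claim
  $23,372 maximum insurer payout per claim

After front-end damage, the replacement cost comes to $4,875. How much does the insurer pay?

Less the $4,600 deductible: $4,875 − $4,600 = $275.
$275 is within the $23,372 limit, so the insurer pays $275.

$275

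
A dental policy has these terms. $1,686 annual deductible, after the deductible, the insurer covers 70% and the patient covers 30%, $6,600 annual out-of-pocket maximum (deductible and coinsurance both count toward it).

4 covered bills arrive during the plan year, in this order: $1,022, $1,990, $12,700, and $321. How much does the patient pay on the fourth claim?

$96.30

Claim 1 ($1,022): entire amount goes to the deductible. Cost to patient: $1,022. OOP to date $1,022.
Claim 2 ($1,990): deductible takes $664, $1,326 remains; coinsurance $1,326 × 30% = $397.80. Cost to patient: $1,061.80. OOP to date $2,083.80.
Claim 3 ($12,700): deductible met; 30% of $12,700 = $3,810. Cost to patient: $3,810. OOP to date $5,893.80.
Claim 4 ($321): deductible met; 30% of $321 = $96.30. Patient owes $96.30 (running OOP $5,990.10).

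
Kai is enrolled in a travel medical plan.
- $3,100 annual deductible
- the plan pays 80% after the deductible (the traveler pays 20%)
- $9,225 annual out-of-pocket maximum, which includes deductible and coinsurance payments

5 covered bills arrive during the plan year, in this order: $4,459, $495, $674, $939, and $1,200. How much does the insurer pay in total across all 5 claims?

Claim 1 ($4,459): deductible takes $3,100, $1,359 remains; 20% of $1,359 = $271.80. Traveler pays $3,371.80; OOP now $3,371.80. Plan pays $4,459 − $3,371.80 = $1,087.20.
Claim 2 ($495): 20% coinsurance on $495 = $99. Cost to traveler: $99. OOP to date $3,470.80. Plan pays $495 − $99 = $396.
Claim 3 ($674): deductible met; 20% of $674 = $134.80. Traveler pays $134.80; OOP now $3,605.60. Insurer: $674 − $134.80 = $539.20.
Claim 4 ($939): deductible met; 20% of $939 = $187.80. Traveler owes $187.80 (running OOP $3,793.40). Insurer: $939 − $187.80 = $751.20.
Claim 5 ($1,200): deductible met; 20% of $1,200 = $240. Traveler owes $240 (running OOP $4,033.40). Insurer: $1,200 − $240 = $960.
Insurer total = bills − traveler's total = $7,767 − $4,033.40 = $3,733.60.

$3,733.60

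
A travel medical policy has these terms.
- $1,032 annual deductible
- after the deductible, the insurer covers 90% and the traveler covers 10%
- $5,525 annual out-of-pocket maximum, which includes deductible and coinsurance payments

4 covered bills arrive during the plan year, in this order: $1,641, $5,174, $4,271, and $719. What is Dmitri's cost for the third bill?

Bill 1, $1,641: deductible takes $1,032, $609 remains; traveler's 10% is $60.90. Traveler owes $1,092.90 (running OOP $1,092.90).
Bill 2, $5,174: deductible met; 10% of $5,174 = $517.40. Traveler pays $517.40; OOP now $1,610.30.
Bill 3, $4,271: deductible met; 10% of $4,271 = $427.10. Traveler owes $427.10 (running OOP $2,037.40).

$427.10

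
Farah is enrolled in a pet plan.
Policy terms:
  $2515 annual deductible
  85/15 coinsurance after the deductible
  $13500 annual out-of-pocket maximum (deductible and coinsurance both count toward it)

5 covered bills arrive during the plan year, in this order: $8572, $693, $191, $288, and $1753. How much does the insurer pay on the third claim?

#1 ($8572): deductible takes $2515, $6057 remains; 15% of $6057 = $908.55. Cost to owner: $3423.55. OOP to date $3423.55. Plan pays $8572 − $3423.55 = $5148.45.
#2 ($693): deductible already satisfied, so owner's share is 15% × $693 = $103.95. Cost to owner: $103.95. OOP to date $3527.50. Insurer: $693 − $103.95 = $589.05.
#3 ($191): 15% coinsurance on $191 = $28.65. Cost to owner: $28.65. OOP to date $3556.15. Plan pays $191 − $28.65 = $162.35.

$162.35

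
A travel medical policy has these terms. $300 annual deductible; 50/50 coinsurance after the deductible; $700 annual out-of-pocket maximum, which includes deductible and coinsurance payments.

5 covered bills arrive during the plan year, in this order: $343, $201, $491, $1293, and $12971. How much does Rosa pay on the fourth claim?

#1 ($343): deductible takes $300, $43 remains; traveler's 50% is $21.50. Traveler pays $321.50; OOP now $321.50.
#2 ($201): deductible already satisfied, so traveler's share is 50% × $201 = $100.50. Traveler owes $100.50 (running OOP $422).
#3 ($491): 50% coinsurance on $491 = $245.50. Cost to traveler: $245.50. OOP to date $667.50.
#4 ($1293): deductible already satisfied, so traveler's share is 50% × $1293 = $646.50. Adding that to $667.50 gives $1314, past the $700 cap; traveler pays only $700 − $667.50 = $32.50.

$32.50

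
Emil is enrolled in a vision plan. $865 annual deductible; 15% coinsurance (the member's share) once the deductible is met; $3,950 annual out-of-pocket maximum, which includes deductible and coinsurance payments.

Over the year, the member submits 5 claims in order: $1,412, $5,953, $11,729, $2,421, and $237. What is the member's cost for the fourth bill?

$350.65

#1 ($1,412): $865 finishes the deductible; $547 goes to coinsurance; coinsurance $547 × 15% = $82.05. Cost to member: $947.05. OOP to date $947.05.
#2 ($5,953): deductible already satisfied, so member's share is 15% × $5,953 = $892.95. Cost to member: $892.95. OOP to date $1,840.
#3 ($11,729): deductible met; 15% of $11,729 = $1,759.35. Cost to member: $1,759.35. OOP to date $3,599.35.
#4 ($2,421): deductible met; 15% of $2,421 = $363.15. That would push OOP to $3,962.50, over the $3,950 cap, so member pays $3,950 − $3,599.35 = $350.65.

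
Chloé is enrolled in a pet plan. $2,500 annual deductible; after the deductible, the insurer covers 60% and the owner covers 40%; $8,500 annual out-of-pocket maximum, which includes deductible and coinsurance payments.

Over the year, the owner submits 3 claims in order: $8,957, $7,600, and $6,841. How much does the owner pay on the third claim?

Bill 1, $8,957: $2,500 to deductible, leaving $6,457; coinsurance $6,457 × 40% = $2,582.80. Owner pays $5,082.80; OOP now $5,082.80.
Bill 2, $7,600: 40% coinsurance on $7,600 = $3,040. Owner pays $3,040; OOP now $8,122.80.
Bill 3, $6,841: deductible met; 40% of $6,841 = $2,736.40. Adding that to $8,122.80 gives $10,859.20, past the $8,500 cap; owner pays only $8,500 − $8,122.80 = $377.20.

$377.20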